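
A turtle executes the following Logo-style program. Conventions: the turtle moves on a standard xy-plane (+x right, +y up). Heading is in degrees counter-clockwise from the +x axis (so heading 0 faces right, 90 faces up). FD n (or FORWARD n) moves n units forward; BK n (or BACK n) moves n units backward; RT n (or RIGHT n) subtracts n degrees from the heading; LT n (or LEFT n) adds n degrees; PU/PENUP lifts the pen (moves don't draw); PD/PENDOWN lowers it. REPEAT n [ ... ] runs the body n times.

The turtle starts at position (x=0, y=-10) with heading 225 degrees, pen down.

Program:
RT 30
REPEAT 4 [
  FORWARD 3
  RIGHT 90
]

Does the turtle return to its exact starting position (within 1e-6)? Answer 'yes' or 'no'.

Executing turtle program step by step:
Start: pos=(0,-10), heading=225, pen down
RT 30: heading 225 -> 195
REPEAT 4 [
  -- iteration 1/4 --
  FD 3: (0,-10) -> (-2.898,-10.776) [heading=195, draw]
  RT 90: heading 195 -> 105
  -- iteration 2/4 --
  FD 3: (-2.898,-10.776) -> (-3.674,-7.879) [heading=105, draw]
  RT 90: heading 105 -> 15
  -- iteration 3/4 --
  FD 3: (-3.674,-7.879) -> (-0.776,-7.102) [heading=15, draw]
  RT 90: heading 15 -> 285
  -- iteration 4/4 --
  FD 3: (-0.776,-7.102) -> (0,-10) [heading=285, draw]
  RT 90: heading 285 -> 195
]
Final: pos=(0,-10), heading=195, 4 segment(s) drawn

Start position: (0, -10)
Final position: (0, -10)
Distance = 0; < 1e-6 -> CLOSED

Answer: yes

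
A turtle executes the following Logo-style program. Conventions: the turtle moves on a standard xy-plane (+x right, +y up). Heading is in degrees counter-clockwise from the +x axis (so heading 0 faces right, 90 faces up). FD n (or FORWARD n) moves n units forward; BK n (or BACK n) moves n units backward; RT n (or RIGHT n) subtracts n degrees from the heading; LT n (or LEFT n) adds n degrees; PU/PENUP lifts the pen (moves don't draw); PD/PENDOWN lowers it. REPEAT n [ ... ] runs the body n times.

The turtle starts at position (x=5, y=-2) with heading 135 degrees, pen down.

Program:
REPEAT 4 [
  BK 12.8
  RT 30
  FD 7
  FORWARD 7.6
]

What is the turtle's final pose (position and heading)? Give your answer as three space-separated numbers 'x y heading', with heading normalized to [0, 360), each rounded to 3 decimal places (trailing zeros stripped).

Executing turtle program step by step:
Start: pos=(5,-2), heading=135, pen down
REPEAT 4 [
  -- iteration 1/4 --
  BK 12.8: (5,-2) -> (14.051,-11.051) [heading=135, draw]
  RT 30: heading 135 -> 105
  FD 7: (14.051,-11.051) -> (12.239,-4.289) [heading=105, draw]
  FD 7.6: (12.239,-4.289) -> (10.272,3.052) [heading=105, draw]
  -- iteration 2/4 --
  BK 12.8: (10.272,3.052) -> (13.585,-9.312) [heading=105, draw]
  RT 30: heading 105 -> 75
  FD 7: (13.585,-9.312) -> (15.397,-2.551) [heading=75, draw]
  FD 7.6: (15.397,-2.551) -> (17.364,4.79) [heading=75, draw]
  -- iteration 3/4 --
  BK 12.8: (17.364,4.79) -> (14.051,-7.574) [heading=75, draw]
  RT 30: heading 75 -> 45
  FD 7: (14.051,-7.574) -> (19.001,-2.624) [heading=45, draw]
  FD 7.6: (19.001,-2.624) -> (24.375,2.75) [heading=45, draw]
  -- iteration 4/4 --
  BK 12.8: (24.375,2.75) -> (15.324,-6.301) [heading=45, draw]
  RT 30: heading 45 -> 15
  FD 7: (15.324,-6.301) -> (22.085,-4.489) [heading=15, draw]
  FD 7.6: (22.085,-4.489) -> (29.426,-2.522) [heading=15, draw]
]
Final: pos=(29.426,-2.522), heading=15, 12 segment(s) drawn

Answer: 29.426 -2.522 15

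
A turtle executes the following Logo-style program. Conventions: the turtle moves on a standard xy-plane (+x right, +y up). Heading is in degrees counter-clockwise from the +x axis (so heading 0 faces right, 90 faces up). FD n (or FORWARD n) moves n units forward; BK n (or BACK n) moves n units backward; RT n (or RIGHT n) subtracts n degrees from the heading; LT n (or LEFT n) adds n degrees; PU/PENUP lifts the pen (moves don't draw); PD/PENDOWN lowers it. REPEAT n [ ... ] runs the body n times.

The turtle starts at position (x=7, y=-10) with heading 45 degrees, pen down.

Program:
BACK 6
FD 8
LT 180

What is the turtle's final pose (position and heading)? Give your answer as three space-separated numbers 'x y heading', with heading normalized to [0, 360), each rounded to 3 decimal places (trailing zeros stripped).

Answer: 8.414 -8.586 225

Derivation:
Executing turtle program step by step:
Start: pos=(7,-10), heading=45, pen down
BK 6: (7,-10) -> (2.757,-14.243) [heading=45, draw]
FD 8: (2.757,-14.243) -> (8.414,-8.586) [heading=45, draw]
LT 180: heading 45 -> 225
Final: pos=(8.414,-8.586), heading=225, 2 segment(s) drawn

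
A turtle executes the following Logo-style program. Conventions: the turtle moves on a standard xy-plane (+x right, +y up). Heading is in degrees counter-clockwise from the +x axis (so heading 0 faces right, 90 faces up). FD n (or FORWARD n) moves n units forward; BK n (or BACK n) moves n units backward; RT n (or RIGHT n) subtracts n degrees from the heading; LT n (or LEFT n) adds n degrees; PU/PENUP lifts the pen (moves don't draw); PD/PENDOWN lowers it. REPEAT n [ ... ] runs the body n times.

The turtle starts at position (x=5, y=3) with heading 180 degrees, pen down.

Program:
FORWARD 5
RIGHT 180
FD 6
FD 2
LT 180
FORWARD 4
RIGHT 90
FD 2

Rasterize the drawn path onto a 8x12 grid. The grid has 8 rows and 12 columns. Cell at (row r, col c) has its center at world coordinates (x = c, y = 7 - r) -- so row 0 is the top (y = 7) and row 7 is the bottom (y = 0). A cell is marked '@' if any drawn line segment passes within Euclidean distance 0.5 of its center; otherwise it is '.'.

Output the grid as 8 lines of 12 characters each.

Answer: ............
............
....@.......
....@.......
@@@@@@@@@...
............
............
............

Derivation:
Segment 0: (5,3) -> (0,3)
Segment 1: (0,3) -> (6,3)
Segment 2: (6,3) -> (8,3)
Segment 3: (8,3) -> (4,3)
Segment 4: (4,3) -> (4,5)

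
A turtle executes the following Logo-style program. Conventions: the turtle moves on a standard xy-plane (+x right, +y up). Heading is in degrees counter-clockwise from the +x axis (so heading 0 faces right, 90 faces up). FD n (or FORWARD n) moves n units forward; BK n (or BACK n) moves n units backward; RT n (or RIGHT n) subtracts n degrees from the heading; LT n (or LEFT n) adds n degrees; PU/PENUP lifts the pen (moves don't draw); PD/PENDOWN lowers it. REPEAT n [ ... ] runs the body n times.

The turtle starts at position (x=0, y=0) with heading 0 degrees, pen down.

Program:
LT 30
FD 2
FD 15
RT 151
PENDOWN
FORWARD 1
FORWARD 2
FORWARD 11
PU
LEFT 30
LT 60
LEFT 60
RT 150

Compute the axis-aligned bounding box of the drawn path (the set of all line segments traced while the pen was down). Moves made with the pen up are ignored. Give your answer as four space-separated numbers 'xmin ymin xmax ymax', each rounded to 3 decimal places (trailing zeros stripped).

Executing turtle program step by step:
Start: pos=(0,0), heading=0, pen down
LT 30: heading 0 -> 30
FD 2: (0,0) -> (1.732,1) [heading=30, draw]
FD 15: (1.732,1) -> (14.722,8.5) [heading=30, draw]
RT 151: heading 30 -> 239
PD: pen down
FD 1: (14.722,8.5) -> (14.207,7.643) [heading=239, draw]
FD 2: (14.207,7.643) -> (13.177,5.928) [heading=239, draw]
FD 11: (13.177,5.928) -> (7.512,-3.5) [heading=239, draw]
PU: pen up
LT 30: heading 239 -> 269
LT 60: heading 269 -> 329
LT 60: heading 329 -> 29
RT 150: heading 29 -> 239
Final: pos=(7.512,-3.5), heading=239, 5 segment(s) drawn

Segment endpoints: x in {0, 1.732, 7.512, 13.177, 14.207, 14.722}, y in {-3.5, 0, 1, 5.928, 7.643, 8.5}
xmin=0, ymin=-3.5, xmax=14.722, ymax=8.5

Answer: 0 -3.5 14.722 8.5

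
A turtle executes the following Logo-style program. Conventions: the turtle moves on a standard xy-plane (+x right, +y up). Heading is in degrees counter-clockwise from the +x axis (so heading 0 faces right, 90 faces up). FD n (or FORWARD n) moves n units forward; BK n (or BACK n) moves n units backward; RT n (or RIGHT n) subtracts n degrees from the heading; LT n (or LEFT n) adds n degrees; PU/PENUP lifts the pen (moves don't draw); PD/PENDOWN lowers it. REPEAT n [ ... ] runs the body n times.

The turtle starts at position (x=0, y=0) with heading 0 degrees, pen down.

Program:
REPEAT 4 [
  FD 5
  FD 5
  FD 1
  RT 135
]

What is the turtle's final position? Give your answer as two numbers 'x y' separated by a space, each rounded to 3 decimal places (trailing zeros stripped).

Executing turtle program step by step:
Start: pos=(0,0), heading=0, pen down
REPEAT 4 [
  -- iteration 1/4 --
  FD 5: (0,0) -> (5,0) [heading=0, draw]
  FD 5: (5,0) -> (10,0) [heading=0, draw]
  FD 1: (10,0) -> (11,0) [heading=0, draw]
  RT 135: heading 0 -> 225
  -- iteration 2/4 --
  FD 5: (11,0) -> (7.464,-3.536) [heading=225, draw]
  FD 5: (7.464,-3.536) -> (3.929,-7.071) [heading=225, draw]
  FD 1: (3.929,-7.071) -> (3.222,-7.778) [heading=225, draw]
  RT 135: heading 225 -> 90
  -- iteration 3/4 --
  FD 5: (3.222,-7.778) -> (3.222,-2.778) [heading=90, draw]
  FD 5: (3.222,-2.778) -> (3.222,2.222) [heading=90, draw]
  FD 1: (3.222,2.222) -> (3.222,3.222) [heading=90, draw]
  RT 135: heading 90 -> 315
  -- iteration 4/4 --
  FD 5: (3.222,3.222) -> (6.757,-0.314) [heading=315, draw]
  FD 5: (6.757,-0.314) -> (10.293,-3.849) [heading=315, draw]
  FD 1: (10.293,-3.849) -> (11,-4.556) [heading=315, draw]
  RT 135: heading 315 -> 180
]
Final: pos=(11,-4.556), heading=180, 12 segment(s) drawn

Answer: 11 -4.556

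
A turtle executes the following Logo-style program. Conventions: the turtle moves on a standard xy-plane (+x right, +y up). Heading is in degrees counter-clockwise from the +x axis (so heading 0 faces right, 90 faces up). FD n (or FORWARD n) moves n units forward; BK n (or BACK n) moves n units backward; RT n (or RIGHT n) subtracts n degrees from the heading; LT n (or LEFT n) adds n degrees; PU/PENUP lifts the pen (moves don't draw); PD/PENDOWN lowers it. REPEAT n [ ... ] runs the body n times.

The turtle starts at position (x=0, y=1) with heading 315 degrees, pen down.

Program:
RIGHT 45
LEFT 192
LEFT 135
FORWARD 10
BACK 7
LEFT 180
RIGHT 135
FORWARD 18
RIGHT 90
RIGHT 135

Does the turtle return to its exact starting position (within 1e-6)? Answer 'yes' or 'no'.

Executing turtle program step by step:
Start: pos=(0,1), heading=315, pen down
RT 45: heading 315 -> 270
LT 192: heading 270 -> 102
LT 135: heading 102 -> 237
FD 10: (0,1) -> (-5.446,-7.387) [heading=237, draw]
BK 7: (-5.446,-7.387) -> (-1.634,-1.516) [heading=237, draw]
LT 180: heading 237 -> 57
RT 135: heading 57 -> 282
FD 18: (-1.634,-1.516) -> (2.108,-19.123) [heading=282, draw]
RT 90: heading 282 -> 192
RT 135: heading 192 -> 57
Final: pos=(2.108,-19.123), heading=57, 3 segment(s) drawn

Start position: (0, 1)
Final position: (2.108, -19.123)
Distance = 20.233; >= 1e-6 -> NOT closed

Answer: no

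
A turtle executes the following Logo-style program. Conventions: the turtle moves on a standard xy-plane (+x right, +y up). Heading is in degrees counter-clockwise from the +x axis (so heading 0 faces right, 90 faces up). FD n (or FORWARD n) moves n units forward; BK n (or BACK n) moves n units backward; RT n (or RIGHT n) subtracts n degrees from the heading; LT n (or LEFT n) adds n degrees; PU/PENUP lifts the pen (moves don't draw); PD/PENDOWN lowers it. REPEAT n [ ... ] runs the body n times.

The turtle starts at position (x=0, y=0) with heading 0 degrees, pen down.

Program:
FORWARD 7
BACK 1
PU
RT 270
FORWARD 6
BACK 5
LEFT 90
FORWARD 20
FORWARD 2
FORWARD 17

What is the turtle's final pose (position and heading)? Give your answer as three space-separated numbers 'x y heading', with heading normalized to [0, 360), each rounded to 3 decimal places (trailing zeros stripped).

Executing turtle program step by step:
Start: pos=(0,0), heading=0, pen down
FD 7: (0,0) -> (7,0) [heading=0, draw]
BK 1: (7,0) -> (6,0) [heading=0, draw]
PU: pen up
RT 270: heading 0 -> 90
FD 6: (6,0) -> (6,6) [heading=90, move]
BK 5: (6,6) -> (6,1) [heading=90, move]
LT 90: heading 90 -> 180
FD 20: (6,1) -> (-14,1) [heading=180, move]
FD 2: (-14,1) -> (-16,1) [heading=180, move]
FD 17: (-16,1) -> (-33,1) [heading=180, move]
Final: pos=(-33,1), heading=180, 2 segment(s) drawn

Answer: -33 1 180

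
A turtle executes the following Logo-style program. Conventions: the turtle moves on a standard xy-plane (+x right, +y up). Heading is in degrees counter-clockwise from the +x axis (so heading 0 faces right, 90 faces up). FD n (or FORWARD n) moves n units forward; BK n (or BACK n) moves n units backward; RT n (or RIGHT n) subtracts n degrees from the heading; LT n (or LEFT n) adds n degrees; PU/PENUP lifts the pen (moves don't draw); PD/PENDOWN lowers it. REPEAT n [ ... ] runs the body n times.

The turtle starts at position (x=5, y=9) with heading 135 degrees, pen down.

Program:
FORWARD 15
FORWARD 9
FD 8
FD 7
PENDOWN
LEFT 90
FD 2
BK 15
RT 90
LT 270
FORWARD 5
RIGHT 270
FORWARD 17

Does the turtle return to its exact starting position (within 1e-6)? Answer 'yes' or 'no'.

Executing turtle program step by step:
Start: pos=(5,9), heading=135, pen down
FD 15: (5,9) -> (-5.607,19.607) [heading=135, draw]
FD 9: (-5.607,19.607) -> (-11.971,25.971) [heading=135, draw]
FD 8: (-11.971,25.971) -> (-17.627,31.627) [heading=135, draw]
FD 7: (-17.627,31.627) -> (-22.577,36.577) [heading=135, draw]
PD: pen down
LT 90: heading 135 -> 225
FD 2: (-22.577,36.577) -> (-23.991,35.163) [heading=225, draw]
BK 15: (-23.991,35.163) -> (-13.385,45.77) [heading=225, draw]
RT 90: heading 225 -> 135
LT 270: heading 135 -> 45
FD 5: (-13.385,45.77) -> (-9.849,49.305) [heading=45, draw]
RT 270: heading 45 -> 135
FD 17: (-9.849,49.305) -> (-21.87,61.326) [heading=135, draw]
Final: pos=(-21.87,61.326), heading=135, 8 segment(s) drawn

Start position: (5, 9)
Final position: (-21.87, 61.326)
Distance = 58.822; >= 1e-6 -> NOT closed

Answer: no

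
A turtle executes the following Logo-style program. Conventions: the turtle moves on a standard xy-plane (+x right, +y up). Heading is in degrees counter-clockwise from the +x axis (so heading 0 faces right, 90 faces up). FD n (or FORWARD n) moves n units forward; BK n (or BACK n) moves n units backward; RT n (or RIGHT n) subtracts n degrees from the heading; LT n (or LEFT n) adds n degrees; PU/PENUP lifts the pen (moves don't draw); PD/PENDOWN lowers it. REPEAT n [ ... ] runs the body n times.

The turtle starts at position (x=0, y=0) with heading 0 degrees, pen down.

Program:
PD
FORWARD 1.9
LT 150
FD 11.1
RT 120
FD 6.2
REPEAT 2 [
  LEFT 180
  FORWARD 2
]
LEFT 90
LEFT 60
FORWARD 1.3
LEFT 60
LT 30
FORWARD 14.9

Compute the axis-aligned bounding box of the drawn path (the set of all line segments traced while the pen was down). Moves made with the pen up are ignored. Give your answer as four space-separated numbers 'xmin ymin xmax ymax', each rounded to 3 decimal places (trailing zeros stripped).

Executing turtle program step by step:
Start: pos=(0,0), heading=0, pen down
PD: pen down
FD 1.9: (0,0) -> (1.9,0) [heading=0, draw]
LT 150: heading 0 -> 150
FD 11.1: (1.9,0) -> (-7.713,5.55) [heading=150, draw]
RT 120: heading 150 -> 30
FD 6.2: (-7.713,5.55) -> (-2.344,8.65) [heading=30, draw]
REPEAT 2 [
  -- iteration 1/2 --
  LT 180: heading 30 -> 210
  FD 2: (-2.344,8.65) -> (-4.076,7.65) [heading=210, draw]
  -- iteration 2/2 --
  LT 180: heading 210 -> 30
  FD 2: (-4.076,7.65) -> (-2.344,8.65) [heading=30, draw]
]
LT 90: heading 30 -> 120
LT 60: heading 120 -> 180
FD 1.3: (-2.344,8.65) -> (-3.644,8.65) [heading=180, draw]
LT 60: heading 180 -> 240
LT 30: heading 240 -> 270
FD 14.9: (-3.644,8.65) -> (-3.644,-6.25) [heading=270, draw]
Final: pos=(-3.644,-6.25), heading=270, 7 segment(s) drawn

Segment endpoints: x in {-7.713, -4.076, -3.644, -3.644, -2.344, -2.344, 0, 1.9}, y in {-6.25, 0, 5.55, 7.65, 8.65}
xmin=-7.713, ymin=-6.25, xmax=1.9, ymax=8.65

Answer: -7.713 -6.25 1.9 8.65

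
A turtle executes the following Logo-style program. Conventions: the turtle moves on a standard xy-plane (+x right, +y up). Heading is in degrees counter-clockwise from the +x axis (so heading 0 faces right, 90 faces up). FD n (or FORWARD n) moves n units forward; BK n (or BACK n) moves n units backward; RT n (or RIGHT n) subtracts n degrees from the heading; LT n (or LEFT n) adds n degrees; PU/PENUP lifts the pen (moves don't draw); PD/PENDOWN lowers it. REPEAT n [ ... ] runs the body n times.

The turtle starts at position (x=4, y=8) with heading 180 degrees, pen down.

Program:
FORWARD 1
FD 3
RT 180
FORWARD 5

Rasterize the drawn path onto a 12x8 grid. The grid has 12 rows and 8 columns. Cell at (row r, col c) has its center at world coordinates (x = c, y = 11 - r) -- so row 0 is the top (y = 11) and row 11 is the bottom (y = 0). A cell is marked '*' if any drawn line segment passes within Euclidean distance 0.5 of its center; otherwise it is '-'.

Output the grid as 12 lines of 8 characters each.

Segment 0: (4,8) -> (3,8)
Segment 1: (3,8) -> (0,8)
Segment 2: (0,8) -> (5,8)

Answer: --------
--------
--------
******--
--------
--------
--------
--------
--------
--------
--------
--------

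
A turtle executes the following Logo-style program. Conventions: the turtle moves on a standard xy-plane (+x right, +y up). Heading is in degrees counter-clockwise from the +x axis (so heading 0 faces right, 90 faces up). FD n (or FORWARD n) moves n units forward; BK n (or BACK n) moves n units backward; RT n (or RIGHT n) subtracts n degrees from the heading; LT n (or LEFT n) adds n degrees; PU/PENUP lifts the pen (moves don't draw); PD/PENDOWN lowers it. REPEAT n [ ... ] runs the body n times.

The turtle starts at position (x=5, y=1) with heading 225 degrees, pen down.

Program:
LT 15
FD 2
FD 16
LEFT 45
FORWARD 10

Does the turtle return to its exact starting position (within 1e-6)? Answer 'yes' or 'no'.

Executing turtle program step by step:
Start: pos=(5,1), heading=225, pen down
LT 15: heading 225 -> 240
FD 2: (5,1) -> (4,-0.732) [heading=240, draw]
FD 16: (4,-0.732) -> (-4,-14.588) [heading=240, draw]
LT 45: heading 240 -> 285
FD 10: (-4,-14.588) -> (-1.412,-24.248) [heading=285, draw]
Final: pos=(-1.412,-24.248), heading=285, 3 segment(s) drawn

Start position: (5, 1)
Final position: (-1.412, -24.248)
Distance = 26.049; >= 1e-6 -> NOT closed

Answer: no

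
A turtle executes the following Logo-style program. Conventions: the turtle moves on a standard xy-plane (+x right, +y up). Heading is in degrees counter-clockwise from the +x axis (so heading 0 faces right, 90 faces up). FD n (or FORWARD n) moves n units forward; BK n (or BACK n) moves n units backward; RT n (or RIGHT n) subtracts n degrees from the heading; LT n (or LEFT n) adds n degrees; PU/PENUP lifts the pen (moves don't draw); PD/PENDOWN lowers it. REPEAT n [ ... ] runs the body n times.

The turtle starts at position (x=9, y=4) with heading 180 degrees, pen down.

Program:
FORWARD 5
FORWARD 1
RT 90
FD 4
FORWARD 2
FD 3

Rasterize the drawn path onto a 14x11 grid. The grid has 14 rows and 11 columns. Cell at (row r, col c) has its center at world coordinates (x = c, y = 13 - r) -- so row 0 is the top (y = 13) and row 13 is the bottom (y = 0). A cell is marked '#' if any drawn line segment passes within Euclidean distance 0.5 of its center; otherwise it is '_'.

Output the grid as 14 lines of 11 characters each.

Segment 0: (9,4) -> (4,4)
Segment 1: (4,4) -> (3,4)
Segment 2: (3,4) -> (3,8)
Segment 3: (3,8) -> (3,10)
Segment 4: (3,10) -> (3,13)

Answer: ___#_______
___#_______
___#_______
___#_______
___#_______
___#_______
___#_______
___#_______
___#_______
___#######_
___________
___________
___________
___________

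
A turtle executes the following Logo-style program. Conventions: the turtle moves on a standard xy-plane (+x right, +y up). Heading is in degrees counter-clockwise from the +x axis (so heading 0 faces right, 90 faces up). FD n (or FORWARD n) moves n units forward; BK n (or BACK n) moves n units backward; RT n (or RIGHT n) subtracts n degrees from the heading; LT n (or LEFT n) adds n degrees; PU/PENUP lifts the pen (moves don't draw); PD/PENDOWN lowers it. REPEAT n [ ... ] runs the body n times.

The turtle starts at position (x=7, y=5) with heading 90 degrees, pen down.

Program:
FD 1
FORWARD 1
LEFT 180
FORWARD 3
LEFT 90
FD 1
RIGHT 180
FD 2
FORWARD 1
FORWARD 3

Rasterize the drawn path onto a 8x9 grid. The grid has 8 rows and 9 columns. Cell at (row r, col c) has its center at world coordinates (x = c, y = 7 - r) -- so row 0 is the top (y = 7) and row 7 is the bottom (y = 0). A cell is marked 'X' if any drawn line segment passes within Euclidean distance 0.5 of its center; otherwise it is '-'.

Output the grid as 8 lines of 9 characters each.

Answer: -------X-
-------X-
-------X-
--XXXXXXX
---------
---------
---------
---------

Derivation:
Segment 0: (7,5) -> (7,6)
Segment 1: (7,6) -> (7,7)
Segment 2: (7,7) -> (7,4)
Segment 3: (7,4) -> (8,4)
Segment 4: (8,4) -> (6,4)
Segment 5: (6,4) -> (5,4)
Segment 6: (5,4) -> (2,4)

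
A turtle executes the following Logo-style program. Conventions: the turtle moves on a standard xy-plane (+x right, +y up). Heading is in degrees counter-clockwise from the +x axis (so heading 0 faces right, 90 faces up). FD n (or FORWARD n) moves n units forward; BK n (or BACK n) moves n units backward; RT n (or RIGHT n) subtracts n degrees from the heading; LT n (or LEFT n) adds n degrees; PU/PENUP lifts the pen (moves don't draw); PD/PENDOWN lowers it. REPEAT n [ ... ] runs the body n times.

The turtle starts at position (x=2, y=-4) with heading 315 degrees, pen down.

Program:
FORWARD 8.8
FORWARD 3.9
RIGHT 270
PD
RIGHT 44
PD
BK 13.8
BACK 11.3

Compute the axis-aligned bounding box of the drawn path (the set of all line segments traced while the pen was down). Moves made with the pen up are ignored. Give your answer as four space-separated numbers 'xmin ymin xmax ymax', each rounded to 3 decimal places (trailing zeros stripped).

Executing turtle program step by step:
Start: pos=(2,-4), heading=315, pen down
FD 8.8: (2,-4) -> (8.223,-10.223) [heading=315, draw]
FD 3.9: (8.223,-10.223) -> (10.98,-12.98) [heading=315, draw]
RT 270: heading 315 -> 45
PD: pen down
RT 44: heading 45 -> 1
PD: pen down
BK 13.8: (10.98,-12.98) -> (-2.818,-13.221) [heading=1, draw]
BK 11.3: (-2.818,-13.221) -> (-14.116,-13.418) [heading=1, draw]
Final: pos=(-14.116,-13.418), heading=1, 4 segment(s) drawn

Segment endpoints: x in {-14.116, -2.818, 2, 8.223, 10.98}, y in {-13.418, -13.221, -12.98, -10.223, -4}
xmin=-14.116, ymin=-13.418, xmax=10.98, ymax=-4

Answer: -14.116 -13.418 10.98 -4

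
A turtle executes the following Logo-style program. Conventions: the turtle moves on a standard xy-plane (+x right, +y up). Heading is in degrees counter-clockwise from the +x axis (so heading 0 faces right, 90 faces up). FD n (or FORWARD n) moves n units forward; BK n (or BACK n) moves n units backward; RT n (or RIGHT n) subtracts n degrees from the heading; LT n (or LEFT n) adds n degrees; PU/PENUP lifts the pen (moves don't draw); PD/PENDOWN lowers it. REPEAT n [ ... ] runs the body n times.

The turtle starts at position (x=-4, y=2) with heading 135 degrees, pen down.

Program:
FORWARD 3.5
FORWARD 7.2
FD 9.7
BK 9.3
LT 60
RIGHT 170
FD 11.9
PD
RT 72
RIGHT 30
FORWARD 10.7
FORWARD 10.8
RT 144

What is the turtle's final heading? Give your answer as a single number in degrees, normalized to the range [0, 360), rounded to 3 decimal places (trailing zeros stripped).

Answer: 139

Derivation:
Executing turtle program step by step:
Start: pos=(-4,2), heading=135, pen down
FD 3.5: (-4,2) -> (-6.475,4.475) [heading=135, draw]
FD 7.2: (-6.475,4.475) -> (-11.566,9.566) [heading=135, draw]
FD 9.7: (-11.566,9.566) -> (-18.425,16.425) [heading=135, draw]
BK 9.3: (-18.425,16.425) -> (-11.849,9.849) [heading=135, draw]
LT 60: heading 135 -> 195
RT 170: heading 195 -> 25
FD 11.9: (-11.849,9.849) -> (-1.064,14.878) [heading=25, draw]
PD: pen down
RT 72: heading 25 -> 313
RT 30: heading 313 -> 283
FD 10.7: (-1.064,14.878) -> (1.343,4.452) [heading=283, draw]
FD 10.8: (1.343,4.452) -> (3.773,-6.071) [heading=283, draw]
RT 144: heading 283 -> 139
Final: pos=(3.773,-6.071), heading=139, 7 segment(s) drawn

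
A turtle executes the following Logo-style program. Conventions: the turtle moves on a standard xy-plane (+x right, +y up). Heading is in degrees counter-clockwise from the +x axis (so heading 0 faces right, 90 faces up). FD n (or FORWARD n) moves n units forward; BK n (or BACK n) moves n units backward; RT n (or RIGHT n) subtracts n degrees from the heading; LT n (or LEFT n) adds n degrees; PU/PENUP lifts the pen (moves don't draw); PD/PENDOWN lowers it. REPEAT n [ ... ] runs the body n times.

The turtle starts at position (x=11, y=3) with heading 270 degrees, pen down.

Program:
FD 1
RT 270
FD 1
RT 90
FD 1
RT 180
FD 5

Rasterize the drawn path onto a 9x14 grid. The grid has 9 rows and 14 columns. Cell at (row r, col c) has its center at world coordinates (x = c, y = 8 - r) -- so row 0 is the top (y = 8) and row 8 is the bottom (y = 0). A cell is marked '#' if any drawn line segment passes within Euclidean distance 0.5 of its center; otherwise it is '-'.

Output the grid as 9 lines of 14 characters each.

Segment 0: (11,3) -> (11,2)
Segment 1: (11,2) -> (12,2)
Segment 2: (12,2) -> (12,1)
Segment 3: (12,1) -> (12,6)

Answer: --------------
--------------
------------#-
------------#-
------------#-
-----------##-
-----------##-
------------#-
--------------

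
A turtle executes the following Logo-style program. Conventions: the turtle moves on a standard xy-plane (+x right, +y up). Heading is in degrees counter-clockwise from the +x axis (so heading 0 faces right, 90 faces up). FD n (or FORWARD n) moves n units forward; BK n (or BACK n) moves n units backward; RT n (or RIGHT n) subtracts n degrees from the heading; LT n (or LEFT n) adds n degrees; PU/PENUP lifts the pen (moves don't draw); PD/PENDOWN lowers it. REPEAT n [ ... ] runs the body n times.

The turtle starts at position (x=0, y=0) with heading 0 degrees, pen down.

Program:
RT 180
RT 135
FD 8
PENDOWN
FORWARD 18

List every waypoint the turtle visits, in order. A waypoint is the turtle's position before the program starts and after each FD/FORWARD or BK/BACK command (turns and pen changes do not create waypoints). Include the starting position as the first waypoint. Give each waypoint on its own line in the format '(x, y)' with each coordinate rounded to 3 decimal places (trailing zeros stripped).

Executing turtle program step by step:
Start: pos=(0,0), heading=0, pen down
RT 180: heading 0 -> 180
RT 135: heading 180 -> 45
FD 8: (0,0) -> (5.657,5.657) [heading=45, draw]
PD: pen down
FD 18: (5.657,5.657) -> (18.385,18.385) [heading=45, draw]
Final: pos=(18.385,18.385), heading=45, 2 segment(s) drawn
Waypoints (3 total):
(0, 0)
(5.657, 5.657)
(18.385, 18.385)

Answer: (0, 0)
(5.657, 5.657)
(18.385, 18.385)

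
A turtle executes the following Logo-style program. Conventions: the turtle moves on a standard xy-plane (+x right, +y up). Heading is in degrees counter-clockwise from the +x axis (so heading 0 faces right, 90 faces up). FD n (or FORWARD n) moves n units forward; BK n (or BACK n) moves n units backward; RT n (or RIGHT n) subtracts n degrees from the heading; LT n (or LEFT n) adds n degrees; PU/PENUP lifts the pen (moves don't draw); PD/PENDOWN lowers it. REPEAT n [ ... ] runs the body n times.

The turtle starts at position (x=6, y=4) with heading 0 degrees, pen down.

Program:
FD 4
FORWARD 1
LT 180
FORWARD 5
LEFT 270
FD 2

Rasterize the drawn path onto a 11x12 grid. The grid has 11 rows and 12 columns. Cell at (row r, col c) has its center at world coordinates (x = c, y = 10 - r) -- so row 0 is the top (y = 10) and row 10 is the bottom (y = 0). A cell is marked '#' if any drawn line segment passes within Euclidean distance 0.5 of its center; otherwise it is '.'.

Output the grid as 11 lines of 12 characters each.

Segment 0: (6,4) -> (10,4)
Segment 1: (10,4) -> (11,4)
Segment 2: (11,4) -> (6,4)
Segment 3: (6,4) -> (6,6)

Answer: ............
............
............
............
......#.....
......#.....
......######
............
............
............
............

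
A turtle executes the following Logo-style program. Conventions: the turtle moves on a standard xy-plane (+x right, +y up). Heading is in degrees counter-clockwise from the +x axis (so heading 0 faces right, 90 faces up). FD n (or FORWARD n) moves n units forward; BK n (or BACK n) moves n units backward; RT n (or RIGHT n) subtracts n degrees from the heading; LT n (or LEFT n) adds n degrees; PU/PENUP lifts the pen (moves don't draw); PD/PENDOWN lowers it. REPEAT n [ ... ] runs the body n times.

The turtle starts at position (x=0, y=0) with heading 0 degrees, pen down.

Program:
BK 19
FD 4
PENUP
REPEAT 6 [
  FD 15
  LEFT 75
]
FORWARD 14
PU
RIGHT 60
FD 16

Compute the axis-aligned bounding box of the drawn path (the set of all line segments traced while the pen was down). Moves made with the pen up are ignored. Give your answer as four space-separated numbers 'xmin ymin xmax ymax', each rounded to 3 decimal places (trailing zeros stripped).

Executing turtle program step by step:
Start: pos=(0,0), heading=0, pen down
BK 19: (0,0) -> (-19,0) [heading=0, draw]
FD 4: (-19,0) -> (-15,0) [heading=0, draw]
PU: pen up
REPEAT 6 [
  -- iteration 1/6 --
  FD 15: (-15,0) -> (0,0) [heading=0, move]
  LT 75: heading 0 -> 75
  -- iteration 2/6 --
  FD 15: (0,0) -> (3.882,14.489) [heading=75, move]
  LT 75: heading 75 -> 150
  -- iteration 3/6 --
  FD 15: (3.882,14.489) -> (-9.108,21.989) [heading=150, move]
  LT 75: heading 150 -> 225
  -- iteration 4/6 --
  FD 15: (-9.108,21.989) -> (-19.715,11.382) [heading=225, move]
  LT 75: heading 225 -> 300
  -- iteration 5/6 --
  FD 15: (-19.715,11.382) -> (-12.215,-1.608) [heading=300, move]
  LT 75: heading 300 -> 15
  -- iteration 6/6 --
  FD 15: (-12.215,-1.608) -> (2.274,2.274) [heading=15, move]
  LT 75: heading 15 -> 90
]
FD 14: (2.274,2.274) -> (2.274,16.274) [heading=90, move]
PU: pen up
RT 60: heading 90 -> 30
FD 16: (2.274,16.274) -> (16.131,24.274) [heading=30, move]
Final: pos=(16.131,24.274), heading=30, 2 segment(s) drawn

Segment endpoints: x in {-19, -15, 0}, y in {0}
xmin=-19, ymin=0, xmax=0, ymax=0

Answer: -19 0 0 0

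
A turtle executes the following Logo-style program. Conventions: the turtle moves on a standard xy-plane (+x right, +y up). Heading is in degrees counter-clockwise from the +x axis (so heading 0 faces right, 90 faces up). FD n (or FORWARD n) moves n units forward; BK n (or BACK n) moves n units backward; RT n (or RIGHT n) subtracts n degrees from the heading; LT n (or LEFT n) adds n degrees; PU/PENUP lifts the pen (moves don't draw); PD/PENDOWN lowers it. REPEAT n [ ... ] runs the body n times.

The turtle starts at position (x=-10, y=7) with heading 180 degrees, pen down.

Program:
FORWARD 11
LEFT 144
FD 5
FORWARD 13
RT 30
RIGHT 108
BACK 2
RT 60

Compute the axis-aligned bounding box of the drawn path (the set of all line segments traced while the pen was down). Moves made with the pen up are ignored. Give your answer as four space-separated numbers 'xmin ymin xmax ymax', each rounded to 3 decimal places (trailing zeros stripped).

Executing turtle program step by step:
Start: pos=(-10,7), heading=180, pen down
FD 11: (-10,7) -> (-21,7) [heading=180, draw]
LT 144: heading 180 -> 324
FD 5: (-21,7) -> (-16.955,4.061) [heading=324, draw]
FD 13: (-16.955,4.061) -> (-6.438,-3.58) [heading=324, draw]
RT 30: heading 324 -> 294
RT 108: heading 294 -> 186
BK 2: (-6.438,-3.58) -> (-4.449,-3.371) [heading=186, draw]
RT 60: heading 186 -> 126
Final: pos=(-4.449,-3.371), heading=126, 4 segment(s) drawn

Segment endpoints: x in {-21, -16.955, -10, -6.438, -4.449}, y in {-3.58, -3.371, 4.061, 7, 7}
xmin=-21, ymin=-3.58, xmax=-4.449, ymax=7

Answer: -21 -3.58 -4.449 7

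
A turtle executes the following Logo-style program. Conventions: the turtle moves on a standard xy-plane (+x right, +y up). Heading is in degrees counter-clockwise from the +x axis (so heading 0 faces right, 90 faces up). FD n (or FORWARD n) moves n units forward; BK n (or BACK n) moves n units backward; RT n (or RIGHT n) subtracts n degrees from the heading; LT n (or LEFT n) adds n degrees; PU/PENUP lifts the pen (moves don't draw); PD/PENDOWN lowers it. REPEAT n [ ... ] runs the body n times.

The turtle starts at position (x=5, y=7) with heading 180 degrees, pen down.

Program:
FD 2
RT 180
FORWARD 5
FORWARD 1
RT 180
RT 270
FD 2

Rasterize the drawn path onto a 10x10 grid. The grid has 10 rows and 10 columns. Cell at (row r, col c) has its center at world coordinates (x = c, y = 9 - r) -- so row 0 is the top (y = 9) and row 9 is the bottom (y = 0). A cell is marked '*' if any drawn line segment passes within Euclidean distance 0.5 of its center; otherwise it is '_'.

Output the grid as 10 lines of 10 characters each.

Answer: __________
__________
___*******
_________*
_________*
__________
__________
__________
__________
__________

Derivation:
Segment 0: (5,7) -> (3,7)
Segment 1: (3,7) -> (8,7)
Segment 2: (8,7) -> (9,7)
Segment 3: (9,7) -> (9,5)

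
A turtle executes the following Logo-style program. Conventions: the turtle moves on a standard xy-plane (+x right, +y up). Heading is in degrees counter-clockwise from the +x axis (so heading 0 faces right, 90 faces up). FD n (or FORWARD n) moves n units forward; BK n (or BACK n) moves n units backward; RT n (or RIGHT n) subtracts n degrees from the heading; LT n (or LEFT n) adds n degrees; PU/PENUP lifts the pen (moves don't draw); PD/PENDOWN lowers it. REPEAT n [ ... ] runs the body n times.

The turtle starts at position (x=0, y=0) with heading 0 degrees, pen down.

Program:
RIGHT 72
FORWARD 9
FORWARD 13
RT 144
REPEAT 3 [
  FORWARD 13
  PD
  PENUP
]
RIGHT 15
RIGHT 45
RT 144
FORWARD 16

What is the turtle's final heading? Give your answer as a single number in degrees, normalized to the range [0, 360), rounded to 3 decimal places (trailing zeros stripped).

Answer: 300

Derivation:
Executing turtle program step by step:
Start: pos=(0,0), heading=0, pen down
RT 72: heading 0 -> 288
FD 9: (0,0) -> (2.781,-8.56) [heading=288, draw]
FD 13: (2.781,-8.56) -> (6.798,-20.923) [heading=288, draw]
RT 144: heading 288 -> 144
REPEAT 3 [
  -- iteration 1/3 --
  FD 13: (6.798,-20.923) -> (-3.719,-13.282) [heading=144, draw]
  PD: pen down
  PU: pen up
  -- iteration 2/3 --
  FD 13: (-3.719,-13.282) -> (-14.236,-5.641) [heading=144, move]
  PD: pen down
  PU: pen up
  -- iteration 3/3 --
  FD 13: (-14.236,-5.641) -> (-24.753,2) [heading=144, move]
  PD: pen down
  PU: pen up
]
RT 15: heading 144 -> 129
RT 45: heading 129 -> 84
RT 144: heading 84 -> 300
FD 16: (-24.753,2) -> (-16.753,-11.856) [heading=300, move]
Final: pos=(-16.753,-11.856), heading=300, 3 segment(s) drawn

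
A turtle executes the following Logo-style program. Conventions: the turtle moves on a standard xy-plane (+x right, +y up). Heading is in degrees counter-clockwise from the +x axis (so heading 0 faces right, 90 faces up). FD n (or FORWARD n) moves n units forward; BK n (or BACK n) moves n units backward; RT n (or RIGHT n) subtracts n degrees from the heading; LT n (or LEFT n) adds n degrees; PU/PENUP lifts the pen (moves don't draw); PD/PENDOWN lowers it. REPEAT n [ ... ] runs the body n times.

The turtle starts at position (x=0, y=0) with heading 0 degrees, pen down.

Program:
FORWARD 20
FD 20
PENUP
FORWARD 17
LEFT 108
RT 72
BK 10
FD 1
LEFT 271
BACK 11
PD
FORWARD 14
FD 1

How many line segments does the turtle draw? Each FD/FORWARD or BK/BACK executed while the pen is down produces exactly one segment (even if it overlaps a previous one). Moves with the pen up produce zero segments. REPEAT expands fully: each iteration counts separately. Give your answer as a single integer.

Answer: 4

Derivation:
Executing turtle program step by step:
Start: pos=(0,0), heading=0, pen down
FD 20: (0,0) -> (20,0) [heading=0, draw]
FD 20: (20,0) -> (40,0) [heading=0, draw]
PU: pen up
FD 17: (40,0) -> (57,0) [heading=0, move]
LT 108: heading 0 -> 108
RT 72: heading 108 -> 36
BK 10: (57,0) -> (48.91,-5.878) [heading=36, move]
FD 1: (48.91,-5.878) -> (49.719,-5.29) [heading=36, move]
LT 271: heading 36 -> 307
BK 11: (49.719,-5.29) -> (43.099,3.495) [heading=307, move]
PD: pen down
FD 14: (43.099,3.495) -> (51.524,-7.686) [heading=307, draw]
FD 1: (51.524,-7.686) -> (52.126,-8.485) [heading=307, draw]
Final: pos=(52.126,-8.485), heading=307, 4 segment(s) drawn
Segments drawn: 4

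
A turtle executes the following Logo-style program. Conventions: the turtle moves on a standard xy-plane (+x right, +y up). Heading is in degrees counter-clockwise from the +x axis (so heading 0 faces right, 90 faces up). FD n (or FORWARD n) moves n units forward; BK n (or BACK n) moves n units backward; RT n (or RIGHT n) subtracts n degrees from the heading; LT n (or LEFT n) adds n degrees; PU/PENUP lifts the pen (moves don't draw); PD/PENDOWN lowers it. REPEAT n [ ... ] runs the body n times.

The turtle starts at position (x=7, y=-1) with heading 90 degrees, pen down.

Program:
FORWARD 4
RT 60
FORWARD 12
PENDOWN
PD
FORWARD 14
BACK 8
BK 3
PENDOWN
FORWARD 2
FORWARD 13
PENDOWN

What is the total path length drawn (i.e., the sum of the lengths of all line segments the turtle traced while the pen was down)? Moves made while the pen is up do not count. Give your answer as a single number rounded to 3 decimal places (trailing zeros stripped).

Answer: 56

Derivation:
Executing turtle program step by step:
Start: pos=(7,-1), heading=90, pen down
FD 4: (7,-1) -> (7,3) [heading=90, draw]
RT 60: heading 90 -> 30
FD 12: (7,3) -> (17.392,9) [heading=30, draw]
PD: pen down
PD: pen down
FD 14: (17.392,9) -> (29.517,16) [heading=30, draw]
BK 8: (29.517,16) -> (22.588,12) [heading=30, draw]
BK 3: (22.588,12) -> (19.99,10.5) [heading=30, draw]
PD: pen down
FD 2: (19.99,10.5) -> (21.722,11.5) [heading=30, draw]
FD 13: (21.722,11.5) -> (32.981,18) [heading=30, draw]
PD: pen down
Final: pos=(32.981,18), heading=30, 7 segment(s) drawn

Segment lengths:
  seg 1: (7,-1) -> (7,3), length = 4
  seg 2: (7,3) -> (17.392,9), length = 12
  seg 3: (17.392,9) -> (29.517,16), length = 14
  seg 4: (29.517,16) -> (22.588,12), length = 8
  seg 5: (22.588,12) -> (19.99,10.5), length = 3
  seg 6: (19.99,10.5) -> (21.722,11.5), length = 2
  seg 7: (21.722,11.5) -> (32.981,18), length = 13
Total = 56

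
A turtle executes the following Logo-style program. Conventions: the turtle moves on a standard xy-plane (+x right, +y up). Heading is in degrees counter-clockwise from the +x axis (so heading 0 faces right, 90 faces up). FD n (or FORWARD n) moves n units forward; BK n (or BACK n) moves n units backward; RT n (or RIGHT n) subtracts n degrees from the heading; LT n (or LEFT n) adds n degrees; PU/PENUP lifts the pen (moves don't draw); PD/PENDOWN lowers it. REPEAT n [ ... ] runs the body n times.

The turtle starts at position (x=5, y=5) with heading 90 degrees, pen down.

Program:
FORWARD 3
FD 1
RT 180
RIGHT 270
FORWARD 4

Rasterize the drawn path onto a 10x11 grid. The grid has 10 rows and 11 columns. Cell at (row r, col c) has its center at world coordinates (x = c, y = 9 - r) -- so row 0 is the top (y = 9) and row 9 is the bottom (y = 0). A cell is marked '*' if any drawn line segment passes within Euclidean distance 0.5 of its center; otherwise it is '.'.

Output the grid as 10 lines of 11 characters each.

Answer: .....*****.
.....*.....
.....*.....
.....*.....
.....*.....
...........
...........
...........
...........
...........

Derivation:
Segment 0: (5,5) -> (5,8)
Segment 1: (5,8) -> (5,9)
Segment 2: (5,9) -> (9,9)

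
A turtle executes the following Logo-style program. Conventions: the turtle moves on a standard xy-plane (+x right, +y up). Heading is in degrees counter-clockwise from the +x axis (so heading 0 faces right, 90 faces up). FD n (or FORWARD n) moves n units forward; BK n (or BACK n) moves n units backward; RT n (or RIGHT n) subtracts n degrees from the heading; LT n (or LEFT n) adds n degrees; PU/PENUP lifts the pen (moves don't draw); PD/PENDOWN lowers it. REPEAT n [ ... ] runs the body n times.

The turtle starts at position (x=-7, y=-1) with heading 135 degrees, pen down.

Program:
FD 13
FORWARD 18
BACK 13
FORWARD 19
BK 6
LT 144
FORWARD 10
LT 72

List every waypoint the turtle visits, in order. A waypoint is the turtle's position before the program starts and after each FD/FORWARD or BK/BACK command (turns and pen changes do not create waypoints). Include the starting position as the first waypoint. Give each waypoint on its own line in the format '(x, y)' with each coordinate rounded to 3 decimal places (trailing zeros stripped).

Answer: (-7, -1)
(-16.192, 8.192)
(-28.92, 20.92)
(-19.728, 11.728)
(-33.163, 25.163)
(-28.92, 20.92)
(-27.356, 11.043)

Derivation:
Executing turtle program step by step:
Start: pos=(-7,-1), heading=135, pen down
FD 13: (-7,-1) -> (-16.192,8.192) [heading=135, draw]
FD 18: (-16.192,8.192) -> (-28.92,20.92) [heading=135, draw]
BK 13: (-28.92,20.92) -> (-19.728,11.728) [heading=135, draw]
FD 19: (-19.728,11.728) -> (-33.163,25.163) [heading=135, draw]
BK 6: (-33.163,25.163) -> (-28.92,20.92) [heading=135, draw]
LT 144: heading 135 -> 279
FD 10: (-28.92,20.92) -> (-27.356,11.043) [heading=279, draw]
LT 72: heading 279 -> 351
Final: pos=(-27.356,11.043), heading=351, 6 segment(s) drawn
Waypoints (7 total):
(-7, -1)
(-16.192, 8.192)
(-28.92, 20.92)
(-19.728, 11.728)
(-33.163, 25.163)
(-28.92, 20.92)
(-27.356, 11.043)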